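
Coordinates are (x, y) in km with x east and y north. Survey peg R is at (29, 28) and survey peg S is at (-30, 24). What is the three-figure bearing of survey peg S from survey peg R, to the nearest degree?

266°

Δeast = -30 − 29 = -59.00; Δnorth = 24 − 28 = -4.00.
Bearing = atan2(Δeast, Δnorth) mod 360° = 266.12° ≈ 266°.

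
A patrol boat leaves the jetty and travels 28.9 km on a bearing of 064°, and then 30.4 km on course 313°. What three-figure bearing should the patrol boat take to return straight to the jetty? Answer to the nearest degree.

Leg 1 (064°, 28.9 km): east 28.9 sin 64° = 25.98, north 28.9 cos 64° = 12.67
Leg 2 (313°, 30.4 km): east 30.4 sin 313° = -22.23, north 30.4 cos 313° = 20.73
Net displacement: 3.74 east, 33.40 north. Direction back to start is (-3.74, -33.40): bearing = atan2(-3.74, -33.40) mod 360° = 186.39° ≈ 186°.

186°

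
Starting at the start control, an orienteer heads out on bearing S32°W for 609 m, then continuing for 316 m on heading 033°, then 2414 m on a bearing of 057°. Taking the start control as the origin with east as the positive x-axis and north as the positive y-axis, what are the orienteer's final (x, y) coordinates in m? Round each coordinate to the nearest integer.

Leg 1 (S32°W, 609 m): east 609 sin 212° = -322.72, north 609 cos 212° = -516.46
Leg 2 (033°, 316 m): east 316 sin 33° = 172.11, north 316 cos 33° = 265.02
Leg 3 (057°, 2414 m): east 2414 sin 57° = 2024.55, north 2414 cos 57° = 1314.76
Summing: 1873.94 m east, 1063.32 m north → (1874, 1063).

(1874, 1063)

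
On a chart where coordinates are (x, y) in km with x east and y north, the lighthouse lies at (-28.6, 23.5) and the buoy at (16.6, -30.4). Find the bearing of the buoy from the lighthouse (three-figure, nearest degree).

140°

Δeast = 16.6 − -28.6 = 45.20; Δnorth = -30.4 − 23.5 = -53.90.
Bearing = atan2(Δeast, Δnorth) mod 360° = 140.02° ≈ 140°.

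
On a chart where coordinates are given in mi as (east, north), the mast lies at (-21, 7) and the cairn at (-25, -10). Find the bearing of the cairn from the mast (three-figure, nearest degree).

193°

Δeast = -25 − -21 = -4.00; Δnorth = -10 − 7 = -17.00.
Bearing = atan2(Δeast, Δnorth) mod 360° = 193.24° ≈ 193°.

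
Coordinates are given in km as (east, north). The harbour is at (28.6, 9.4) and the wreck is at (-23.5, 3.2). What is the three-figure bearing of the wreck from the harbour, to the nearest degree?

263°

Δeast = -23.5 − 28.6 = -52.10; Δnorth = 3.2 − 9.4 = -6.20.
Bearing = atan2(Δeast, Δnorth) mod 360° = 263.21° ≈ 263°.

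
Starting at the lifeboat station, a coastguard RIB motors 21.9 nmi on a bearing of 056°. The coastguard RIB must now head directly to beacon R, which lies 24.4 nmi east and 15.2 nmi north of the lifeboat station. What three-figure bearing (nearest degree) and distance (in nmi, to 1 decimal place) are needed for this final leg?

065°, 6.9 nmi

Leg 1 (056°, 21.9 nmi): east 21.9 sin 56° = 18.16, north 21.9 cos 56° = 12.25
Current position: (18.16, 12.25). Target: (24.4, 15.2). Remaining: Δeast = 6.24, Δnorth = 2.95.
Bearing = atan2(6.24, 2.95) mod 360° = 64.68°; distance = √((6.24)² + (2.95)²) = 6.907 nmi.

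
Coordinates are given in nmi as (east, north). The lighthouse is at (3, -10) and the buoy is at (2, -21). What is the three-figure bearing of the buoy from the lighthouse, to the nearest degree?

Δeast = 2 − 3 = -1.00; Δnorth = -21 − -10 = -11.00.
Bearing = atan2(Δeast, Δnorth) mod 360° = 185.19° ≈ 185°.

185°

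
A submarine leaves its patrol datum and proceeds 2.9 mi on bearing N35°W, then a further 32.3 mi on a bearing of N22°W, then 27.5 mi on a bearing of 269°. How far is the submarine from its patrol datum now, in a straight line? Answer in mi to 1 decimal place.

52.1 mi

Leg 1 (N35°W, 2.9 mi): east 2.9 sin 325° = -1.66, north 2.9 cos 325° = 2.38
Leg 2 (N22°W, 32.3 mi): east 32.3 sin 338° = -12.10, north 32.3 cos 338° = 29.95
Leg 3 (269°, 27.5 mi): east 27.5 sin 269° = -27.50, north 27.5 cos 269° = -0.48
Net: -41.26 east, 31.84 north. Distance = √((-41.26)² + (31.84)²) = 52.118 mi.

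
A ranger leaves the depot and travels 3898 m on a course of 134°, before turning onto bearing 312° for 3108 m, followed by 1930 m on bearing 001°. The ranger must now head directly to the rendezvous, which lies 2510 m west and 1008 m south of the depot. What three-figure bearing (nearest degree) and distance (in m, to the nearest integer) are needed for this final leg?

233°, 3816 m

Leg 1 (134°, 3898 m): east 3898 sin 134° = 2803.99, north 3898 cos 134° = -2707.78
Leg 2 (312°, 3108 m): east 3108 sin 312° = -2309.69, north 3108 cos 312° = 2079.66
Leg 3 (001°, 1930 m): east 1930 sin 1° = 33.68, north 1930 cos 1° = 1929.71
Current position: (527.98, 1301.59). Target: (-2510, -1008). Remaining: Δeast = -3037.98, Δnorth = -2309.59.
Bearing = atan2(-3037.98, -2309.59) mod 360° = 232.76°; distance = √((-3037.98)² + (-2309.59)²) = 3816.213 m.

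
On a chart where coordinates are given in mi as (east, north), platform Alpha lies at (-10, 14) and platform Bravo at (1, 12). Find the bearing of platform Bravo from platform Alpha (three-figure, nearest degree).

100°

Δeast = 1 − -10 = 11.00; Δnorth = 12 − 14 = -2.00.
Bearing = atan2(Δeast, Δnorth) mod 360° = 100.30° ≈ 100°.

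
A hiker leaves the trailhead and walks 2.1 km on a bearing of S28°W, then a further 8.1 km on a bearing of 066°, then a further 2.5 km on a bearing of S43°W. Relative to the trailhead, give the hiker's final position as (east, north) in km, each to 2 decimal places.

(4.71, -0.39)

Leg 1 (S28°W, 2.1 km): east 2.1 sin 208° = -0.99, north 2.1 cos 208° = -1.85
Leg 2 (066°, 8.1 km): east 8.1 sin 66° = 7.40, north 8.1 cos 66° = 3.29
Leg 3 (S43°W, 2.5 km): east 2.5 sin 223° = -1.70, north 2.5 cos 223° = -1.83
Summing: 4.71 km east, -0.39 km north → (4.71, -0.39).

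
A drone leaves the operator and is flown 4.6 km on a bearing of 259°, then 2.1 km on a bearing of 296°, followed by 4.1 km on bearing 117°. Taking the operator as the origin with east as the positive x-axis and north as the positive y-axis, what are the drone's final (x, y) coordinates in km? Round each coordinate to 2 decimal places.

Leg 1 (259°, 4.6 km): east 4.6 sin 259° = -4.52, north 4.6 cos 259° = -0.88
Leg 2 (296°, 2.1 km): east 2.1 sin 296° = -1.89, north 2.1 cos 296° = 0.92
Leg 3 (117°, 4.1 km): east 4.1 sin 117° = 3.65, north 4.1 cos 117° = -1.86
Summing: -2.75 km east, -1.82 km north → (-2.75, -1.82).

(-2.75, -1.82)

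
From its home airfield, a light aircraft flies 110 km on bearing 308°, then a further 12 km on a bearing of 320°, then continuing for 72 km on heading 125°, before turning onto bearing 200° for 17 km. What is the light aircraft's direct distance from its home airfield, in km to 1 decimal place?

45.7 km

Leg 1 (308°, 110 km): east 110 sin 308° = -86.68, north 110 cos 308° = 67.72
Leg 2 (320°, 12 km): east 12 sin 320° = -7.71, north 12 cos 320° = 9.19
Leg 3 (125°, 72 km): east 72 sin 125° = 58.98, north 72 cos 125° = -41.30
Leg 4 (200°, 17 km): east 17 sin 200° = -5.81, north 17 cos 200° = -15.97
Net: -41.23 east, 19.64 north. Distance = √((-41.23)² + (19.64)²) = 45.670 km.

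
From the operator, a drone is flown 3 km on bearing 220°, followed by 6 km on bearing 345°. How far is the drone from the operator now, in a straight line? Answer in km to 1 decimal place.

Leg 1 (220°, 3 km): east 3 sin 220° = -1.93, north 3 cos 220° = -2.30
Leg 2 (345°, 6 km): east 6 sin 345° = -1.55, north 6 cos 345° = 5.80
Net: -3.48 east, 3.50 north. Distance = √((-3.48)² + (3.50)²) = 4.935 km.

4.9 km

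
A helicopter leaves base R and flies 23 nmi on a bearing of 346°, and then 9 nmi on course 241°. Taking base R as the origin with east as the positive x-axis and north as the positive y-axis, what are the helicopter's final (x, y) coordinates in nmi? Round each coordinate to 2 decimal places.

Leg 1 (346°, 23 nmi): east 23 sin 346° = -5.56, north 23 cos 346° = 22.32
Leg 2 (241°, 9 nmi): east 9 sin 241° = -7.87, north 9 cos 241° = -4.36
Summing: -13.44 nmi east, 17.95 nmi north → (-13.44, 17.95).

(-13.44, 17.95)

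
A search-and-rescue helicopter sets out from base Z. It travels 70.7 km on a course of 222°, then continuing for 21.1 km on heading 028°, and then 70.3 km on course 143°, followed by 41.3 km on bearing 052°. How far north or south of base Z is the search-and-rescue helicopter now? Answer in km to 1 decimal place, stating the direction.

64.6 km south

Leg 1 (222°, 70.7 km): east 70.7 sin 222° = -47.31, north 70.7 cos 222° = -52.54
Leg 2 (028°, 21.1 km): east 21.1 sin 28° = 9.91, north 21.1 cos 28° = 18.63
Leg 3 (143°, 70.3 km): east 70.3 sin 143° = 42.31, north 70.3 cos 143° = -56.14
Leg 4 (052°, 41.3 km): east 41.3 sin 52° = 32.54, north 41.3 cos 52° = 25.43
Net north component: -64.63 km.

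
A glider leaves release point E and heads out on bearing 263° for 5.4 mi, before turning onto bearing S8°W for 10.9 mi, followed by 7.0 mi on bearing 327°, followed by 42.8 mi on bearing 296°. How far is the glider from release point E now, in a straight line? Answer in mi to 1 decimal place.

50.9 mi

Leg 1 (263°, 5.4 mi): east 5.4 sin 263° = -5.36, north 5.4 cos 263° = -0.66
Leg 2 (S8°W, 10.9 mi): east 10.9 sin 188° = -1.52, north 10.9 cos 188° = -10.79
Leg 3 (327°, 7.0 mi): east 7.0 sin 327° = -3.81, north 7.0 cos 327° = 5.87
Leg 4 (296°, 42.8 mi): east 42.8 sin 296° = -38.47, north 42.8 cos 296° = 18.76
Net: -49.16 east, 13.18 north. Distance = √((-49.16)² + (13.18)²) = 50.894 mi.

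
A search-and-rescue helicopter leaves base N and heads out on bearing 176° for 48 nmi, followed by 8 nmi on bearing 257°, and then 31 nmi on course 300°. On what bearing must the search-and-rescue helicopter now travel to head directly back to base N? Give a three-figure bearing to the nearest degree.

042°

Leg 1 (176°, 48 nmi): east 48 sin 176° = 3.35, north 48 cos 176° = -47.88
Leg 2 (257°, 8 nmi): east 8 sin 257° = -7.79, north 8 cos 257° = -1.80
Leg 3 (300°, 31 nmi): east 31 sin 300° = -26.85, north 31 cos 300° = 15.50
Net displacement: -31.29 east, -34.18 north. Direction back to start is (31.29, 34.18): bearing = atan2(31.29, 34.18) mod 360° = 42.47° ≈ 042°.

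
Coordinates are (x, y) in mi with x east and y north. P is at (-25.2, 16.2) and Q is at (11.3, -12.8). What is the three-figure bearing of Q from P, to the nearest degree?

128°

Δeast = 11.3 − -25.2 = 36.50; Δnorth = -12.8 − 16.2 = -29.00.
Bearing = atan2(Δeast, Δnorth) mod 360° = 128.47° ≈ 128°.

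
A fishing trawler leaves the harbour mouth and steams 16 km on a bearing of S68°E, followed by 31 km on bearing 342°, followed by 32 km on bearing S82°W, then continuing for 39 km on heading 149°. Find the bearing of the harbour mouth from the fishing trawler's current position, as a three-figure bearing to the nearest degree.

024°

Leg 1 (S68°E, 16 km): east 16 sin 112° = 14.83, north 16 cos 112° = -5.99
Leg 2 (342°, 31 km): east 31 sin 342° = -9.58, north 31 cos 342° = 29.48
Leg 3 (S82°W, 32 km): east 32 sin 262° = -31.69, north 32 cos 262° = -4.45
Leg 4 (149°, 39 km): east 39 sin 149° = 20.09, north 39 cos 149° = -33.43
Net displacement: -6.35 east, -14.39 north. Direction back to start is (6.35, 14.39): bearing = atan2(6.35, 14.39) mod 360° = 23.79° ≈ 024°.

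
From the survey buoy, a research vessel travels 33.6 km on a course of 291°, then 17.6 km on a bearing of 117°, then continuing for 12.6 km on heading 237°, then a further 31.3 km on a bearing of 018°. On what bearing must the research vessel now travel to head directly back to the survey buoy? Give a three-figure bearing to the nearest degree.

Leg 1 (291°, 33.6 km): east 33.6 sin 291° = -31.37, north 33.6 cos 291° = 12.04
Leg 2 (117°, 17.6 km): east 17.6 sin 117° = 15.68, north 17.6 cos 117° = -7.99
Leg 3 (237°, 12.6 km): east 12.6 sin 237° = -10.57, north 12.6 cos 237° = -6.86
Leg 4 (018°, 31.3 km): east 31.3 sin 18° = 9.67, north 31.3 cos 18° = 29.77
Net displacement: -16.58 east, 26.96 north. Direction back to start is (16.58, -26.96): bearing = atan2(16.58, -26.96) mod 360° = 148.40° ≈ 148°.

148°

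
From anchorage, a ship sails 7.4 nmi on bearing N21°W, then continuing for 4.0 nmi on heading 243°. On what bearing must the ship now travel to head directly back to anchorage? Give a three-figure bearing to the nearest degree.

129°

Leg 1 (N21°W, 7.4 nmi): east 7.4 sin 339° = -2.65, north 7.4 cos 339° = 6.91
Leg 2 (243°, 4.0 nmi): east 4.0 sin 243° = -3.56, north 4.0 cos 243° = -1.82
Net displacement: -6.22 east, 5.09 north. Direction back to start is (6.22, -5.09): bearing = atan2(6.22, -5.09) mod 360° = 129.33° ≈ 129°.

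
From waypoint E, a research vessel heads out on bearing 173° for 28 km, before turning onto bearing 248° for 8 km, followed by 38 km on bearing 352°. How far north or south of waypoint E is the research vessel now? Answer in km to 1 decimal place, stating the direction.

6.8 km north

Leg 1 (173°, 28 km): east 28 sin 173° = 3.41, north 28 cos 173° = -27.79
Leg 2 (248°, 8 km): east 8 sin 248° = -7.42, north 8 cos 248° = -3.00
Leg 3 (352°, 38 km): east 38 sin 352° = -5.29, north 38 cos 352° = 37.63
Net north component: 6.84 km.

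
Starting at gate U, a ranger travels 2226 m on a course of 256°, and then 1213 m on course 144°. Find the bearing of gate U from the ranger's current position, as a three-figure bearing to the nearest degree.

Leg 1 (256°, 2226 m): east 2226 sin 256° = -2159.88, north 2226 cos 256° = -538.52
Leg 2 (144°, 1213 m): east 1213 sin 144° = 712.98, north 1213 cos 144° = -981.34
Net displacement: -1446.89 east, -1519.86 north. Direction back to start is (1446.89, 1519.86): bearing = atan2(1446.89, 1519.86) mod 360° = 43.59° ≈ 044°.

044°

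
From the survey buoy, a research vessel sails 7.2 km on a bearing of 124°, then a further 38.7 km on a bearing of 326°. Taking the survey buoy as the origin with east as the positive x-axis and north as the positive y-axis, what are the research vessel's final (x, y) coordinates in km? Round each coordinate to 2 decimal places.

(-15.67, 28.06)

Leg 1 (124°, 7.2 km): east 7.2 sin 124° = 5.97, north 7.2 cos 124° = -4.03
Leg 2 (326°, 38.7 km): east 38.7 sin 326° = -21.64, north 38.7 cos 326° = 32.08
Summing: -15.67 km east, 28.06 km north → (-15.67, 28.06).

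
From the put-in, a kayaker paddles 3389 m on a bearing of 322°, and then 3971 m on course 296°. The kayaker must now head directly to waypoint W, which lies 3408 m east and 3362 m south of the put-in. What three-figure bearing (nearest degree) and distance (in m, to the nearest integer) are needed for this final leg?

131°, 11940 m

Leg 1 (322°, 3389 m): east 3389 sin 322° = -2086.48, north 3389 cos 322° = 2670.57
Leg 2 (296°, 3971 m): east 3971 sin 296° = -3569.11, north 3971 cos 296° = 1740.77
Current position: (-5655.59, 4411.34). Target: (3408, -3362). Remaining: Δeast = 9063.59, Δnorth = -7773.34.
Bearing = atan2(9063.59, -7773.34) mod 360° = 130.62°; distance = √((9063.59)² + (-7773.34)²) = 11940.412 m.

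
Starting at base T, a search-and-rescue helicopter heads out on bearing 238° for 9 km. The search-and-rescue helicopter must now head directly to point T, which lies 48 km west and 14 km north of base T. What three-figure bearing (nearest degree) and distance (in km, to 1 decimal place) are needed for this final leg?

Leg 1 (238°, 9 km): east 9 sin 238° = -7.63, north 9 cos 238° = -4.77
Current position: (-7.63, -4.77). Target: (-48, 14). Remaining: Δeast = -40.37, Δnorth = 18.77.
Bearing = atan2(-40.37, 18.77) mod 360° = 294.94°; distance = √((-40.37)² + (18.77)²) = 44.518 km.

295°, 44.5 km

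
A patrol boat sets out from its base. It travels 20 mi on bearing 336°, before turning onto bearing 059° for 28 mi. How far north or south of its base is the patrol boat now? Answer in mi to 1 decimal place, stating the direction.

32.7 mi north

Leg 1 (336°, 20 mi): east 20 sin 336° = -8.13, north 20 cos 336° = 18.27
Leg 2 (059°, 28 mi): east 28 sin 59° = 24.00, north 28 cos 59° = 14.42
Net north component: 32.69 mi.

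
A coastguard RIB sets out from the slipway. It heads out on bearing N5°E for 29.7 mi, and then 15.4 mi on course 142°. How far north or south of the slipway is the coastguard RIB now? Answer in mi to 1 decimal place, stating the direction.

17.5 mi north

Leg 1 (N5°E, 29.7 mi): east 29.7 sin 5° = 2.59, north 29.7 cos 5° = 29.59
Leg 2 (142°, 15.4 mi): east 15.4 sin 142° = 9.48, north 15.4 cos 142° = -12.14
Net north component: 17.45 mi.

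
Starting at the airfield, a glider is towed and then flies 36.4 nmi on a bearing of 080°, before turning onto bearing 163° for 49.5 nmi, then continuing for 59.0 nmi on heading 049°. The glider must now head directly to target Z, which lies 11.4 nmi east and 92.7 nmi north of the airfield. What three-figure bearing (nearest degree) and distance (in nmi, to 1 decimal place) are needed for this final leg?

Leg 1 (080°, 36.4 nmi): east 36.4 sin 80° = 35.85, north 36.4 cos 80° = 6.32
Leg 2 (163°, 49.5 nmi): east 49.5 sin 163° = 14.47, north 49.5 cos 163° = -47.34
Leg 3 (049°, 59.0 nmi): east 59.0 sin 49° = 44.53, north 59.0 cos 49° = 38.71
Current position: (94.85, -2.31). Target: (11.4, 92.7). Remaining: Δeast = -83.45, Δnorth = 95.01.
Bearing = atan2(-83.45, 95.01) mod 360° = 318.71°; distance = √((-83.45)² + (95.01)²) = 126.452 nmi.

319°, 126.5 nmi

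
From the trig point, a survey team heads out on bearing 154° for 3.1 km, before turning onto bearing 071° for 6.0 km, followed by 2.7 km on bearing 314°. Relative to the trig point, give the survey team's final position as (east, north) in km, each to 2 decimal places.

(5.09, 1.04)

Leg 1 (154°, 3.1 km): east 3.1 sin 154° = 1.36, north 3.1 cos 154° = -2.79
Leg 2 (071°, 6.0 km): east 6.0 sin 71° = 5.67, north 6.0 cos 71° = 1.95
Leg 3 (314°, 2.7 km): east 2.7 sin 314° = -1.94, north 2.7 cos 314° = 1.88
Summing: 5.09 km east, 1.04 km north → (5.09, 1.04).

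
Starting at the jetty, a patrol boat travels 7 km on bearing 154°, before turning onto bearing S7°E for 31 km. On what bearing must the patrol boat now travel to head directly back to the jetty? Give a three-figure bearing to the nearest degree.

Leg 1 (154°, 7 km): east 7 sin 154° = 3.07, north 7 cos 154° = -6.29
Leg 2 (S7°E, 31 km): east 31 sin 173° = 3.78, north 31 cos 173° = -30.77
Net displacement: 6.85 east, -37.06 north. Direction back to start is (-6.85, 37.06): bearing = atan2(-6.85, 37.06) mod 360° = 349.53° ≈ 350°.

350°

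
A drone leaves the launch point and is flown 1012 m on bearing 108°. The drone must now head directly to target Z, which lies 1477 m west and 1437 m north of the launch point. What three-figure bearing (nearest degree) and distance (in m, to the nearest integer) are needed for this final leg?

306°, 3002 m

Leg 1 (108°, 1012 m): east 1012 sin 108° = 962.47, north 1012 cos 108° = -312.73
Current position: (962.47, -312.73). Target: (-1477, 1437). Remaining: Δeast = -2439.47, Δnorth = 1749.73.
Bearing = atan2(-2439.47, 1749.73) mod 360° = 305.65°; distance = √((-2439.47)² + (1749.73)²) = 3002.091 m.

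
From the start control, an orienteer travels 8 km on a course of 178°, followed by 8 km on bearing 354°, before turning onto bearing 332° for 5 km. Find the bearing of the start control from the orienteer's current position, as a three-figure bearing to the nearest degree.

Leg 1 (178°, 8 km): east 8 sin 178° = 0.28, north 8 cos 178° = -8.00
Leg 2 (354°, 8 km): east 8 sin 354° = -0.84, north 8 cos 354° = 7.96
Leg 3 (332°, 5 km): east 5 sin 332° = -2.35, north 5 cos 332° = 4.41
Net displacement: -2.90 east, 4.38 north. Direction back to start is (2.90, -4.38): bearing = atan2(2.90, -4.38) mod 360° = 146.43° ≈ 146°.

146°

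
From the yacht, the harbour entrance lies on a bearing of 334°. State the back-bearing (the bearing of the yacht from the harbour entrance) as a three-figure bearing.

Back-bearing = 334° − 180° = 154°.

154°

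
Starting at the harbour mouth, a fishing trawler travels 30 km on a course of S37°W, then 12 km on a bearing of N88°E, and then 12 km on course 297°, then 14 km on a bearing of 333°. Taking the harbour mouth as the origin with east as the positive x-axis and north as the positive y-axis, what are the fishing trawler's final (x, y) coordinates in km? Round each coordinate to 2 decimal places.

(-23.11, -5.62)

Leg 1 (S37°W, 30 km): east 30 sin 217° = -18.05, north 30 cos 217° = -23.96
Leg 2 (N88°E, 12 km): east 12 sin 88° = 11.99, north 12 cos 88° = 0.42
Leg 3 (297°, 12 km): east 12 sin 297° = -10.69, north 12 cos 297° = 5.45
Leg 4 (333°, 14 km): east 14 sin 333° = -6.36, north 14 cos 333° = 12.47
Summing: -23.11 km east, -5.62 km north → (-23.11, -5.62).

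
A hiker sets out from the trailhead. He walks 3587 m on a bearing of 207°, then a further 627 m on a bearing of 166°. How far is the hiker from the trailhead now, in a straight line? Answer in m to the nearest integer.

4081 m

Leg 1 (207°, 3587 m): east 3587 sin 207° = -1628.46, north 3587 cos 207° = -3196.04
Leg 2 (166°, 627 m): east 627 sin 166° = 151.69, north 627 cos 166° = -608.38
Net: -1476.78 east, -3804.42 north. Distance = √((-1476.78)² + (-3804.42)²) = 4080.987 m.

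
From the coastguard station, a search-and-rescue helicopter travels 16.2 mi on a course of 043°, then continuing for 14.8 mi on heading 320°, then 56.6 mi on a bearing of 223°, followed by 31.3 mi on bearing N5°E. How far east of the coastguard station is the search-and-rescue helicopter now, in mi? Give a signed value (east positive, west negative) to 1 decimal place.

Leg 1 (043°, 16.2 mi): east 16.2 sin 43° = 11.05, north 16.2 cos 43° = 11.85
Leg 2 (320°, 14.8 mi): east 14.8 sin 320° = -9.51, north 14.8 cos 320° = 11.34
Leg 3 (223°, 56.6 mi): east 56.6 sin 223° = -38.60, north 56.6 cos 223° = -41.39
Leg 4 (N5°E, 31.3 mi): east 31.3 sin 5° = 2.73, north 31.3 cos 5° = 31.18
Net east component: -34.34 mi.

-34.3 mi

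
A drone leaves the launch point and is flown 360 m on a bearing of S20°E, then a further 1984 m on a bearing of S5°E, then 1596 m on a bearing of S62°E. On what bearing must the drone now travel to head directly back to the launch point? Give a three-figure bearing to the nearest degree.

331°

Leg 1 (S20°E, 360 m): east 360 sin 160° = 123.13, north 360 cos 160° = -338.29
Leg 2 (S5°E, 1984 m): east 1984 sin 175° = 172.92, north 1984 cos 175° = -1976.45
Leg 3 (S62°E, 1596 m): east 1596 sin 118° = 1409.18, north 1596 cos 118° = -749.28
Net displacement: 1705.23 east, -3064.02 north. Direction back to start is (-1705.23, 3064.02): bearing = atan2(-1705.23, 3064.02) mod 360° = 330.90° ≈ 331°.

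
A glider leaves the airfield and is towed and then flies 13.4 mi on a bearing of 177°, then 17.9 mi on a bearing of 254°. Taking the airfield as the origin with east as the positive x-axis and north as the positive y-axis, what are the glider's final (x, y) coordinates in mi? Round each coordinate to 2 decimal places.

Leg 1 (177°, 13.4 mi): east 13.4 sin 177° = 0.70, north 13.4 cos 177° = -13.38
Leg 2 (254°, 17.9 mi): east 17.9 sin 254° = -17.21, north 17.9 cos 254° = -4.93
Summing: -16.51 mi east, -18.32 mi north → (-16.51, -18.32).

(-16.51, -18.32)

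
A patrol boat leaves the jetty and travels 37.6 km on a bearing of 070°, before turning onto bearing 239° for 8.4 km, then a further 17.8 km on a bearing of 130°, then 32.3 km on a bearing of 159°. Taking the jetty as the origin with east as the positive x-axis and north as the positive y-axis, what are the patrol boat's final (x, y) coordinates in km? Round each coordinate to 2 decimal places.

(53.34, -33.06)

Leg 1 (070°, 37.6 km): east 37.6 sin 70° = 35.33, north 37.6 cos 70° = 12.86
Leg 2 (239°, 8.4 km): east 8.4 sin 239° = -7.20, north 8.4 cos 239° = -4.33
Leg 3 (130°, 17.8 km): east 17.8 sin 130° = 13.64, north 17.8 cos 130° = -11.44
Leg 4 (159°, 32.3 km): east 32.3 sin 159° = 11.58, north 32.3 cos 159° = -30.15
Summing: 53.34 km east, -33.06 km north → (53.34, -33.06).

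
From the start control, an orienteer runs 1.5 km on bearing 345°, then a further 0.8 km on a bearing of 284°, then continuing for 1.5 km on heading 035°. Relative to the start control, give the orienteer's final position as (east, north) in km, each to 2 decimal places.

Leg 1 (345°, 1.5 km): east 1.5 sin 345° = -0.39, north 1.5 cos 345° = 1.45
Leg 2 (284°, 0.8 km): east 0.8 sin 284° = -0.78, north 0.8 cos 284° = 0.19
Leg 3 (035°, 1.5 km): east 1.5 sin 35° = 0.86, north 1.5 cos 35° = 1.23
Summing: -0.30 km east, 2.87 km north → (-0.30, 2.87).

(-0.30, 2.87)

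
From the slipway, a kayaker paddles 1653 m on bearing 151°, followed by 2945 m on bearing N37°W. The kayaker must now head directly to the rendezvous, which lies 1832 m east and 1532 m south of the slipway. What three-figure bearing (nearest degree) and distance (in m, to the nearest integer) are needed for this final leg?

131°, 3715 m

Leg 1 (151°, 1653 m): east 1653 sin 151° = 801.39, north 1653 cos 151° = -1445.75
Leg 2 (N37°W, 2945 m): east 2945 sin 323° = -1772.35, north 2945 cos 323° = 2351.98
Current position: (-970.95, 906.24). Target: (1832, -1532). Remaining: Δeast = 2802.95, Δnorth = -2438.24.
Bearing = atan2(2802.95, -2438.24) mod 360° = 131.02°; distance = √((2802.95)² + (-2438.24)²) = 3715.043 m.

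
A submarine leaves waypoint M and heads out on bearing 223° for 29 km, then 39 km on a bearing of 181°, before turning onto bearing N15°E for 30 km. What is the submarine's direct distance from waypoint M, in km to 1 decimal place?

33.7 km

Leg 1 (223°, 29 km): east 29 sin 223° = -19.78, north 29 cos 223° = -21.21
Leg 2 (181°, 39 km): east 39 sin 181° = -0.68, north 39 cos 181° = -38.99
Leg 3 (N15°E, 30 km): east 30 sin 15° = 7.76, north 30 cos 15° = 28.98
Net: -12.69 east, -31.23 north. Distance = √((-12.69)² + (-31.23)²) = 33.707 km.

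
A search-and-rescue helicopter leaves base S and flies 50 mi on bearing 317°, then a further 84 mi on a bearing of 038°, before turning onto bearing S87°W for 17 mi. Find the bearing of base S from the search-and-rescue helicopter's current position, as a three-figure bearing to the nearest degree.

180°

Leg 1 (317°, 50 mi): east 50 sin 317° = -34.10, north 50 cos 317° = 36.57
Leg 2 (038°, 84 mi): east 84 sin 38° = 51.72, north 84 cos 38° = 66.19
Leg 3 (S87°W, 17 mi): east 17 sin 267° = -16.98, north 17 cos 267° = -0.89
Net displacement: 0.64 east, 101.87 north. Direction back to start is (-0.64, -101.87): bearing = atan2(-0.64, -101.87) mod 360° = 180.36° ≈ 180°.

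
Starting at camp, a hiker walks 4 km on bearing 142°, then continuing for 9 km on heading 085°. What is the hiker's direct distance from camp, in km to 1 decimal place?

Leg 1 (142°, 4 km): east 4 sin 142° = 2.46, north 4 cos 142° = -3.15
Leg 2 (085°, 9 km): east 9 sin 85° = 8.97, north 9 cos 85° = 0.78
Net: 11.43 east, -2.37 north. Distance = √((11.43)² + (-2.37)²) = 11.671 km.

11.7 km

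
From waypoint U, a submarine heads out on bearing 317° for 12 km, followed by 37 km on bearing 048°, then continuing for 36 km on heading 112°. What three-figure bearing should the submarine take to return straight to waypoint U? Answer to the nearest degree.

249°

Leg 1 (317°, 12 km): east 12 sin 317° = -8.18, north 12 cos 317° = 8.78
Leg 2 (048°, 37 km): east 37 sin 48° = 27.50, north 37 cos 48° = 24.76
Leg 3 (112°, 36 km): east 36 sin 112° = 33.38, north 36 cos 112° = -13.49
Net displacement: 52.69 east, 20.05 north. Direction back to start is (-52.69, -20.05): bearing = atan2(-52.69, -20.05) mod 360° = 249.17° ≈ 249°.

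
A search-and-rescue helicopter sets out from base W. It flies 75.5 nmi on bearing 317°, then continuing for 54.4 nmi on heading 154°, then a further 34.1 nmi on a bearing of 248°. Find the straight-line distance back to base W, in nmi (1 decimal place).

59.6 nmi

Leg 1 (317°, 75.5 nmi): east 75.5 sin 317° = -51.49, north 75.5 cos 317° = 55.22
Leg 2 (154°, 54.4 nmi): east 54.4 sin 154° = 23.85, north 54.4 cos 154° = -48.89
Leg 3 (248°, 34.1 nmi): east 34.1 sin 248° = -31.62, north 34.1 cos 248° = -12.77
Net: -59.26 east, -6.45 north. Distance = √((-59.26)² + (-6.45)²) = 59.611 nmi.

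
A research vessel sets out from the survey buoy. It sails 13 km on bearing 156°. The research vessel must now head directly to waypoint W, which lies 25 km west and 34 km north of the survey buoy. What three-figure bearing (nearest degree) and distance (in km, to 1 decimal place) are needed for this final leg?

Leg 1 (156°, 13 km): east 13 sin 156° = 5.29, north 13 cos 156° = -11.88
Current position: (5.29, -11.88). Target: (-25, 34). Remaining: Δeast = -30.29, Δnorth = 45.88.
Bearing = atan2(-30.29, 45.88) mod 360° = 326.57°; distance = √((-30.29)² + (45.88)²) = 54.972 km.

327°, 55.0 km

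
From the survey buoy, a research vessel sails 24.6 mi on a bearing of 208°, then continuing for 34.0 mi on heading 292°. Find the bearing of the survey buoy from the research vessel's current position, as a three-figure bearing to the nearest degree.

Leg 1 (208°, 24.6 mi): east 24.6 sin 208° = -11.55, north 24.6 cos 208° = -21.72
Leg 2 (292°, 34.0 mi): east 34.0 sin 292° = -31.52, north 34.0 cos 292° = 12.74
Net displacement: -43.07 east, -8.98 north. Direction back to start is (43.07, 8.98): bearing = atan2(43.07, 8.98) mod 360° = 78.22° ≈ 078°.

078°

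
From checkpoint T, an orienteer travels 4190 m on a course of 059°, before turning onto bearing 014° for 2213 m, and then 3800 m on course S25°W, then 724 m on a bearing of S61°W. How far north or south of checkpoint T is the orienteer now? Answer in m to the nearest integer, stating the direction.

510 m north

Leg 1 (059°, 4190 m): east 4190 sin 59° = 3591.53, north 4190 cos 59° = 2158.01
Leg 2 (014°, 2213 m): east 2213 sin 14° = 535.37, north 2213 cos 14° = 2147.26
Leg 3 (S25°W, 3800 m): east 3800 sin 205° = -1605.95, north 3800 cos 205° = -3443.97
Leg 4 (S61°W, 724 m): east 724 sin 241° = -633.22, north 724 cos 241° = -351.00
Net north component: 510.30 m.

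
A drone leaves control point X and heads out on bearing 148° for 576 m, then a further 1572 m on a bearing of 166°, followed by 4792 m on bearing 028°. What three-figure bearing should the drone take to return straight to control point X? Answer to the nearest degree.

Leg 1 (148°, 576 m): east 576 sin 148° = 305.23, north 576 cos 148° = -488.48
Leg 2 (166°, 1572 m): east 1572 sin 166° = 380.30, north 1572 cos 166° = -1525.30
Leg 3 (028°, 4792 m): east 4792 sin 28° = 2249.71, north 4792 cos 28° = 4231.08
Net displacement: 2935.24 east, 2217.30 north. Direction back to start is (-2935.24, -2217.30): bearing = atan2(-2935.24, -2217.30) mod 360° = 232.93° ≈ 233°.

233°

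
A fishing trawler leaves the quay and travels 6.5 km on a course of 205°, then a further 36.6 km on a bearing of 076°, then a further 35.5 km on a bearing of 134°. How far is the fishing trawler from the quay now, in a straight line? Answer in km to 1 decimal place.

62.2 km

Leg 1 (205°, 6.5 km): east 6.5 sin 205° = -2.75, north 6.5 cos 205° = -5.89
Leg 2 (076°, 36.6 km): east 36.6 sin 76° = 35.51, north 36.6 cos 76° = 8.85
Leg 3 (134°, 35.5 km): east 35.5 sin 134° = 25.54, north 35.5 cos 134° = -24.66
Net: 58.30 east, -21.70 north. Distance = √((58.30)² + (-21.70)²) = 62.209 km.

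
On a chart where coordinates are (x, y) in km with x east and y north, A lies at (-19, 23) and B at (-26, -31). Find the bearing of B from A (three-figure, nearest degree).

187°

Δeast = -26 − -19 = -7.00; Δnorth = -31 − 23 = -54.00.
Bearing = atan2(Δeast, Δnorth) mod 360° = 187.39° ≈ 187°.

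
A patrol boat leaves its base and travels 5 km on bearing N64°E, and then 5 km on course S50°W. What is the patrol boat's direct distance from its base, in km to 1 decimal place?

Leg 1 (N64°E, 5 km): east 5 sin 64° = 4.49, north 5 cos 64° = 2.19
Leg 2 (S50°W, 5 km): east 5 sin 230° = -3.83, north 5 cos 230° = -3.21
Net: 0.66 east, -1.02 north. Distance = √((0.66)² + (-1.02)²) = 1.219 km.

1.2 km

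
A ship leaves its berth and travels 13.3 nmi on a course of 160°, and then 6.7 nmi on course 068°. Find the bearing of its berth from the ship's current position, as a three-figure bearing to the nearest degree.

313°

Leg 1 (160°, 13.3 nmi): east 13.3 sin 160° = 4.55, north 13.3 cos 160° = -12.50
Leg 2 (068°, 6.7 nmi): east 6.7 sin 68° = 6.21, north 6.7 cos 68° = 2.51
Net displacement: 10.76 east, -9.99 north. Direction back to start is (-10.76, 9.99): bearing = atan2(-10.76, 9.99) mod 360° = 312.87° ≈ 313°.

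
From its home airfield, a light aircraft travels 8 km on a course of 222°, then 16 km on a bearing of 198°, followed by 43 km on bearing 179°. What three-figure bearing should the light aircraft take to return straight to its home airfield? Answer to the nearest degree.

008°

Leg 1 (222°, 8 km): east 8 sin 222° = -5.35, north 8 cos 222° = -5.95
Leg 2 (198°, 16 km): east 16 sin 198° = -4.94, north 16 cos 198° = -15.22
Leg 3 (179°, 43 km): east 43 sin 179° = 0.75, north 43 cos 179° = -42.99
Net displacement: -9.55 east, -64.16 north. Direction back to start is (9.55, 64.16): bearing = atan2(9.55, 64.16) mod 360° = 8.46° ≈ 008°.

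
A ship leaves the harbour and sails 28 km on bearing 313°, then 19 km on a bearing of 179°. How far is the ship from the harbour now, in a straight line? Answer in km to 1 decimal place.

Leg 1 (313°, 28 km): east 28 sin 313° = -20.48, north 28 cos 313° = 19.10
Leg 2 (179°, 19 km): east 19 sin 179° = 0.33, north 19 cos 179° = -19.00
Net: -20.15 east, 0.10 north. Distance = √((-20.15)² + (0.10)²) = 20.147 km.

20.1 km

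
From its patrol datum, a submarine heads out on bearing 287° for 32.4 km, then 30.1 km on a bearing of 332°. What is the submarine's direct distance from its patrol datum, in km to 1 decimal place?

57.7 km

Leg 1 (287°, 32.4 km): east 32.4 sin 287° = -30.98, north 32.4 cos 287° = 9.47
Leg 2 (332°, 30.1 km): east 30.1 sin 332° = -14.13, north 30.1 cos 332° = 26.58
Net: -45.12 east, 36.05 north. Distance = √((-45.12)² + (36.05)²) = 57.749 km.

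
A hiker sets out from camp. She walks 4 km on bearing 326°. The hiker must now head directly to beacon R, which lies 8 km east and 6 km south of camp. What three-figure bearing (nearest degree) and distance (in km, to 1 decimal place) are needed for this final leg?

Leg 1 (326°, 4 km): east 4 sin 326° = -2.24, north 4 cos 326° = 3.32
Current position: (-2.24, 3.32). Target: (8, -6). Remaining: Δeast = 10.24, Δnorth = -9.32.
Bearing = atan2(10.24, -9.32) mod 360° = 132.30°; distance = √((10.24)² + (-9.32)²) = 13.841 km.

132°, 13.8 km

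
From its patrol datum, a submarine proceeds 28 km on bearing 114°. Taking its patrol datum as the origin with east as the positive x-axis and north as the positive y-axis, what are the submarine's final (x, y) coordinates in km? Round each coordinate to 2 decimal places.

(25.58, -11.39)

Leg 1 (114°, 28 km): east 28 sin 114° = 25.58, north 28 cos 114° = -11.39
Summing: 25.58 km east, -11.39 km north → (25.58, -11.39).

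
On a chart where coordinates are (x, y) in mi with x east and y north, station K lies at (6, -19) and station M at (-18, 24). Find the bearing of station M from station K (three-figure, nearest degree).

Δeast = -18 − 6 = -24.00; Δnorth = 24 − -19 = 43.00.
Bearing = atan2(Δeast, Δnorth) mod 360° = 330.83° ≈ 331°.

331°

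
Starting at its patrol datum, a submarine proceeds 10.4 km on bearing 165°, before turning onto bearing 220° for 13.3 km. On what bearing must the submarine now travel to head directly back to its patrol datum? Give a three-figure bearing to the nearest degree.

Leg 1 (165°, 10.4 km): east 10.4 sin 165° = 2.69, north 10.4 cos 165° = -10.05
Leg 2 (220°, 13.3 km): east 13.3 sin 220° = -8.55, north 13.3 cos 220° = -10.19
Net displacement: -5.86 east, -20.23 north. Direction back to start is (5.86, 20.23): bearing = atan2(5.86, 20.23) mod 360° = 16.14° ≈ 016°.

016°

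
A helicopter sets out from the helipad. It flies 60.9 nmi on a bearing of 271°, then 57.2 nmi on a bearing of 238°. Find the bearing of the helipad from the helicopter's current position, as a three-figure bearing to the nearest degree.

075°

Leg 1 (271°, 60.9 nmi): east 60.9 sin 271° = -60.89, north 60.9 cos 271° = 1.06
Leg 2 (238°, 57.2 nmi): east 57.2 sin 238° = -48.51, north 57.2 cos 238° = -30.31
Net displacement: -109.40 east, -29.25 north. Direction back to start is (109.40, 29.25): bearing = atan2(109.40, 29.25) mod 360° = 75.03° ≈ 075°.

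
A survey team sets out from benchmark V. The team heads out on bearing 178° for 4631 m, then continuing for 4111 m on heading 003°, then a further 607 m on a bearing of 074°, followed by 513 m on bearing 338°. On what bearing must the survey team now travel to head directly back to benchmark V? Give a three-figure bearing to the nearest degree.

261°

Leg 1 (178°, 4631 m): east 4631 sin 178° = 161.62, north 4631 cos 178° = -4628.18
Leg 2 (003°, 4111 m): east 4111 sin 3° = 215.15, north 4111 cos 3° = 4105.37
Leg 3 (074°, 607 m): east 607 sin 74° = 583.49, north 607 cos 74° = 167.31
Leg 4 (338°, 513 m): east 513 sin 338° = -192.17, north 513 cos 338° = 475.65
Net displacement: 768.09 east, 120.14 north. Direction back to start is (-768.09, -120.14): bearing = atan2(-768.09, -120.14) mod 360° = 261.11° ≈ 261°.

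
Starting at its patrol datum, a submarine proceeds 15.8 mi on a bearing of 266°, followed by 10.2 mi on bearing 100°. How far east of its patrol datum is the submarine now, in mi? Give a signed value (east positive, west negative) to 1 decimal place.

Leg 1 (266°, 15.8 mi): east 15.8 sin 266° = -15.76, north 15.8 cos 266° = -1.10
Leg 2 (100°, 10.2 mi): east 10.2 sin 100° = 10.05, north 10.2 cos 100° = -1.77
Net east component: -5.72 mi.

-5.7 mi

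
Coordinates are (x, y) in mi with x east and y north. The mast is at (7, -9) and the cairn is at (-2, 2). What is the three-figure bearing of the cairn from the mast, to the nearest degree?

Δeast = -2 − 7 = -9.00; Δnorth = 2 − -9 = 11.00.
Bearing = atan2(Δeast, Δnorth) mod 360° = 320.71° ≈ 321°.

321°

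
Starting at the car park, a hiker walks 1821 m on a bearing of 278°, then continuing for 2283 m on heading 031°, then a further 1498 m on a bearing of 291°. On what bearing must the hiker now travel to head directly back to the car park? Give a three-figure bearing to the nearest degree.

144°

Leg 1 (278°, 1821 m): east 1821 sin 278° = -1803.28, north 1821 cos 278° = 253.43
Leg 2 (031°, 2283 m): east 2283 sin 31° = 1175.83, north 2283 cos 31° = 1956.91
Leg 3 (291°, 1498 m): east 1498 sin 291° = -1398.50, north 1498 cos 291° = 536.84
Net displacement: -2025.95 east, 2747.18 north. Direction back to start is (2025.95, -2747.18): bearing = atan2(2025.95, -2747.18) mod 360° = 143.59° ≈ 144°.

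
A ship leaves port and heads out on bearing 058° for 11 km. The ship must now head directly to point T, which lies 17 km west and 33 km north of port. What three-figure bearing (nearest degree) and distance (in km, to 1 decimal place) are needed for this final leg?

Leg 1 (058°, 11 km): east 11 sin 58° = 9.33, north 11 cos 58° = 5.83
Current position: (9.33, 5.83). Target: (-17, 33). Remaining: Δeast = -26.33, Δnorth = 27.17.
Bearing = atan2(-26.33, 27.17) mod 360° = 315.90°; distance = √((-26.33)² + (27.17)²) = 37.834 km.

316°, 37.8 km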